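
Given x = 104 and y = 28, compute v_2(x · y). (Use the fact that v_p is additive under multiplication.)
v_2(2912) = 5

v_p(x) = 3 (factor: 104 = 2^3 · 13); v_p(y) = 2 (factor: 28 = 2^2 · 7). Additivity: v_p(xy) = v_p(x) + v_p(y) = 3 + 2 = 5. (Direct check: xy = 2912 = 2^5 · (91).)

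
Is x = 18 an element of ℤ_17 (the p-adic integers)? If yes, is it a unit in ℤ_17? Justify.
x ∈ ℤ_17^× (unit); v_17(x) = 0

ℤ_17 = {x ∈ ℚ_17 : v_17(x) ≥ 0} and ℤ_17^× = {x ∈ ℤ_17 : v_17(x) = 0}. Here v_17(18) = v_17(num) − v_17(den) = 0; compare against these criteria.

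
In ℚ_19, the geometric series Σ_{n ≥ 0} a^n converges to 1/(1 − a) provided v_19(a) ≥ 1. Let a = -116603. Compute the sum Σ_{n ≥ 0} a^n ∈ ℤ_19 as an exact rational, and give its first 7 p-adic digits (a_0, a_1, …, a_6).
Σ a^n = 1/(1 − a) = 1/116604;  first 7 digits = (1, 0, 0, 2, 18, 18, 3)

v_19(a) = 3 ≥ 1, so the series converges in ℤ_19 to 1/(1 − a) = 1/(1 − (-116603)) = 1/116604. Expand this rational in ℤ_19: compute digits iteratively via d_i = x_i mod 19, x_{i+1} = (x_i − d_i)/19. The first 7 digits are (1, 0, 0, 2, 18, 18, 3).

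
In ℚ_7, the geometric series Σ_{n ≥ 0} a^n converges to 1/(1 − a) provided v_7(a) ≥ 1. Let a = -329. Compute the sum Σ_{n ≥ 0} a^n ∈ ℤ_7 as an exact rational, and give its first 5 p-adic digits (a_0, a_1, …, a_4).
Σ a^n = 1/(1 − a) = 1/330;  first 5 digits = (1, 2, 4, 0, 6)

v_7(a) = 1 ≥ 1, so the series converges in ℤ_7 to 1/(1 − a) = 1/(1 − (-329)) = 1/330. Expand this rational in ℤ_7: compute digits iteratively via d_i = x_i mod 7, x_{i+1} = (x_i − d_i)/7. The first 5 digits are (1, 2, 4, 0, 6).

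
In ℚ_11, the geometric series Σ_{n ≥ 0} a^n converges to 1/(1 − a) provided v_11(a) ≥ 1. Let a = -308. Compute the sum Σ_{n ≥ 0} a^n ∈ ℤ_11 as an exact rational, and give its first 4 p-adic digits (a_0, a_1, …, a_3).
Σ a^n = 1/(1 − a) = 1/309;  first 4 digits = (1, 5, 0, 9)

v_11(a) = 1 ≥ 1, so the series converges in ℤ_11 to 1/(1 − a) = 1/(1 − (-308)) = 1/309. Expand this rational in ℤ_11: compute digits iteratively via d_i = x_i mod 11, x_{i+1} = (x_i − d_i)/11. The first 4 digits are (1, 5, 0, 9).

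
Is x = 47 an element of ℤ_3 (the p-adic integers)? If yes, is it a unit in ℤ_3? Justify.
x ∈ ℤ_3^× (unit); v_3(x) = 0

ℤ_3 = {x ∈ ℚ_3 : v_3(x) ≥ 0} and ℤ_3^× = {x ∈ ℤ_3 : v_3(x) = 0}. Here v_3(47) = v_3(num) − v_3(den) = 0; compare against these criteria.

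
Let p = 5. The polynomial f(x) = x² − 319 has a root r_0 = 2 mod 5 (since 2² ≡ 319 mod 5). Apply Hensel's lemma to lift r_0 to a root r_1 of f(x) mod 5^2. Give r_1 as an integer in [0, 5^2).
r_1 = 12 (mod 25)

Hensel's recurrence: r_{i+1} = r_i − f(r_i)·(f′(r_i))^{-1} mod 5^{i+2}, with f′(x) = 2x. Iterate:
  r_0 = 2 (mod 5)
  r_1 = 12 (mod 25)
Final: r_1 = 12, and one checks f(r_1) ≡ 0 mod 5^2.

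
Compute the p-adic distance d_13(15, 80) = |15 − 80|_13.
d_13(15, 80) = 1/13

Step 1 — x − y = 15 − 80 = -65. Step 2 — v_13(-65) = 1 (factor: -65 = −(13^1 · 5); the sign does not affect v_p). Step 3 — |x − y|_13 = 13^{-1} = 1/13.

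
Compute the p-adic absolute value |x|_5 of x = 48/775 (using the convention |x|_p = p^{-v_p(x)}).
|48/775|_5 = 25

Step 1 — compute v_5(x) by factoring powers of 5 out of the numerator and denominator: v_5(48/775) = -2. Step 2 — apply |x|_p = p^{-v_p(x)} = 5^{2} = 25.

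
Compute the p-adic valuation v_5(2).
v_5(2) = 0

v_5(n) is the largest exponent k such that 5^k divides n. Factor out: 2 = 5^0 · 2. (Sign doesn't affect v_p.) So v_5(2) = 0.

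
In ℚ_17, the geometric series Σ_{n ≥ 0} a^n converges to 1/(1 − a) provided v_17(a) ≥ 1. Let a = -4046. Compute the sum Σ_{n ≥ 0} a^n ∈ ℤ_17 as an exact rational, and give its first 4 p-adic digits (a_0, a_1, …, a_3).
Σ a^n = 1/(1 − a) = 1/4047;  first 4 digits = (1, 0, 3, 16)

v_17(a) = 2 ≥ 1, so the series converges in ℤ_17 to 1/(1 − a) = 1/(1 − (-4046)) = 1/4047. Expand this rational in ℤ_17: compute digits iteratively via d_i = x_i mod 17, x_{i+1} = (x_i − d_i)/17. The first 4 digits are (1, 0, 3, 16).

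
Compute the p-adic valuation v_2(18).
v_2(18) = 1

v_2(n) is the largest exponent k such that 2^k divides n. Factor out: 18 = 2^1 · 9. (Sign doesn't affect v_p.) So v_2(18) = 1.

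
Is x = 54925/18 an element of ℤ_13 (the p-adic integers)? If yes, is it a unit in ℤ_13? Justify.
x ∈ ℤ_13 but not a unit; v_13(x) = 3 > 0

ℤ_13 = {x ∈ ℚ_13 : v_13(x) ≥ 0} and ℤ_13^× = {x ∈ ℤ_13 : v_13(x) = 0}. Here v_13(54925/18) = v_13(num) − v_13(den) = 3; compare against these criteria.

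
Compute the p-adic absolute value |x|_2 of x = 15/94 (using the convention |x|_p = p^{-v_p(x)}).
|15/94|_2 = 2

Step 1 — compute v_2(x) by factoring powers of 2 out of the numerator and denominator: v_2(15/94) = -1. Step 2 — apply |x|_p = p^{-v_p(x)} = 2^{1} = 2.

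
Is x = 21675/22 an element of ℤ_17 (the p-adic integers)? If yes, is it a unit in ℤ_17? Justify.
x ∈ ℤ_17 but not a unit; v_17(x) = 2 > 0

ℤ_17 = {x ∈ ℚ_17 : v_17(x) ≥ 0} and ℤ_17^× = {x ∈ ℤ_17 : v_17(x) = 0}. Here v_17(21675/22) = v_17(num) − v_17(den) = 2; compare against these criteria.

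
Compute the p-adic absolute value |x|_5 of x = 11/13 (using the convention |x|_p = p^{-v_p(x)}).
|11/13|_5 = 1

Step 1 — compute v_5(x) by factoring powers of 5 out of the numerator and denominator: v_5(11/13) = 0. Step 2 — apply |x|_p = p^{-v_p(x)} = 5^{0} = 1.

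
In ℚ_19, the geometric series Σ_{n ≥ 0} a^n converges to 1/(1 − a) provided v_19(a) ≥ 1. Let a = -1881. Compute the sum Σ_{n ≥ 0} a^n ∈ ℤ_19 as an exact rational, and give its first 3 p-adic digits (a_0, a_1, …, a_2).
Σ a^n = 1/(1 − a) = 1/1882;  first 3 digits = (1, 15, 10)

v_19(a) = 1 ≥ 1, so the series converges in ℤ_19 to 1/(1 − a) = 1/(1 − (-1881)) = 1/1882. Expand this rational in ℤ_19: compute digits iteratively via d_i = x_i mod 19, x_{i+1} = (x_i − d_i)/19. The first 3 digits are (1, 15, 10).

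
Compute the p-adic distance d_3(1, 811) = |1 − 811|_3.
d_3(1, 811) = 1/81

Step 1 — x − y = 1 − 811 = -810. Step 2 — v_3(-810) = 4 (factor: -810 = −(3^4 · 10); the sign does not affect v_p). Step 3 — |x − y|_3 = 3^{-4} = 1/81.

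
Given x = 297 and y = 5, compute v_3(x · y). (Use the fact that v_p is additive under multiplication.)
v_3(1485) = 3

v_p(x) = 3 (factor: 297 = 3^3 · 11); v_p(y) = 0 (factor: 5 = 3^0 · 5). Additivity: v_p(xy) = v_p(x) + v_p(y) = 3 + 0 = 3. (Direct check: xy = 1485 = 3^3 · (55).)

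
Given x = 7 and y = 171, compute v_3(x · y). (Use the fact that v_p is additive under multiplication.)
v_3(1197) = 2

v_p(x) = 0 (factor: 7 = 3^0 · 7); v_p(y) = 2 (factor: 171 = 3^2 · 19). Additivity: v_p(xy) = v_p(x) + v_p(y) = 0 + 2 = 2. (Direct check: xy = 1197 = 3^2 · (133).)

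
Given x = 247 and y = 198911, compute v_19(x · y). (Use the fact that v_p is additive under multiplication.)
v_19(49131017) = 4

v_p(x) = 1 (factor: 247 = 19^1 · 13); v_p(y) = 3 (factor: 198911 = 19^3 · 29). Additivity: v_p(xy) = v_p(x) + v_p(y) = 1 + 3 = 4. (Direct check: xy = 49131017 = 19^4 · (377).)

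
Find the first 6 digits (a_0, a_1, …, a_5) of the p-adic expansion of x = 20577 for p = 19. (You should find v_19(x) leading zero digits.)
(a_0, …, a_5) = (0, 0, 0, 3, 0, 0)

v_19(20577) = 3, so a_0 = ... = a_2 = 0. Factor out: x = 19^3 · u with u = 3 a unit in ℤ_19. Expand u iteratively via a_{v+i} = u_i mod 19, u_{i+1} = (u_i − a_{v+i})/19:
  u_0 = 3;  a_3 = 3;  u_1 = (u_0 − 3)/19 = 0
  u_1 = 0;  a_4 = 0;  u_2 = (u_1 − 0)/19 = 0
  u_2 = 0;  a_5 = 0;  u_3 = (u_2 − 0)/19 = 0
Digits: (0, 0, 0, 3, 0, 0).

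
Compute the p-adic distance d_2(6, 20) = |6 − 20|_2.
d_2(6, 20) = 1/2

Step 1 — x − y = 6 − 20 = -14. Step 2 — v_2(-14) = 1 (factor: -14 = −(2^1 · 7); the sign does not affect v_p). Step 3 — |x − y|_2 = 2^{-1} = 1/2.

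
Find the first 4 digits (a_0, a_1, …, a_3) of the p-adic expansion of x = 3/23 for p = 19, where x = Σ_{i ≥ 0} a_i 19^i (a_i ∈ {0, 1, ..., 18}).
(a_0, …, a_3) = (15, 5, 3, 18)

v_19(3/23) = 0 (numerator and denominator both coprime to 19), so x ∈ ℤ_19^×. Compute digits iteratively via a_i = x_i mod 19, x_{i+1} = (x_i − a_i)/19, with x_0 = x:
  x_0 = 3/23;  a_0 = 15;  x_1 = (x_0 − 15)/19 = -18/23
  x_1 = -18/23;  a_1 = 5;  x_2 = (x_1 − 5)/19 = -7/23
  x_2 = -7/23;  a_2 = 3;  x_3 = (x_2 − 3)/19 = -4/23
  x_3 = -4/23;  a_3 = 18;  x_4 = (x_3 − 18)/19 = -22/23
Digits: (15, 5, 3, 18).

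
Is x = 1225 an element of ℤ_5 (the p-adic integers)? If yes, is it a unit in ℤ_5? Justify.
x ∈ ℤ_5 but not a unit; v_5(x) = 2 > 0

ℤ_5 = {x ∈ ℚ_5 : v_5(x) ≥ 0} and ℤ_5^× = {x ∈ ℤ_5 : v_5(x) = 0}. Here v_5(1225) = v_5(num) − v_5(den) = 2; compare against these criteria.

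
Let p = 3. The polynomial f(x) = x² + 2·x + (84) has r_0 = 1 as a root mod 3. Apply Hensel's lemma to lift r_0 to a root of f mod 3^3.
r_2 = 4 (mod 27)

Hensel: r_{i+1} = r_i − f(r_i)·(f′(r_i))^{-1} mod 3^{i+2}, f′(x) = 2x + 2. Iterate:
  r_0 = 1 (mod 3)
  r_1 = 4 (mod 9)
  r_2 = 4 (mod 27)
Final: r = 4 satisfies f(r) ≡ 0 mod 3^3.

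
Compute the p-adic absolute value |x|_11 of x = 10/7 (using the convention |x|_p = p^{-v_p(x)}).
|10/7|_11 = 1

Step 1 — compute v_11(x) by factoring powers of 11 out of the numerator and denominator: v_11(10/7) = 0. Step 2 — apply |x|_p = p^{-v_p(x)} = 11^{0} = 1.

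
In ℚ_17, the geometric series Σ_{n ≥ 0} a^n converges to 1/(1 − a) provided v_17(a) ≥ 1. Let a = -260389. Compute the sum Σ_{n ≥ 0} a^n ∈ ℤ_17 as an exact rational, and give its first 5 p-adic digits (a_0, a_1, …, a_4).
Σ a^n = 1/(1 − a) = 1/260390;  first 5 digits = (1, 0, 0, 15, 13)

v_17(a) = 3 ≥ 1, so the series converges in ℤ_17 to 1/(1 − a) = 1/(1 − (-260389)) = 1/260390. Expand this rational in ℤ_17: compute digits iteratively via d_i = x_i mod 17, x_{i+1} = (x_i − d_i)/17. The first 5 digits are (1, 0, 0, 15, 13).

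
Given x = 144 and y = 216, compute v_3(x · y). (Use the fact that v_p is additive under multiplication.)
v_3(31104) = 5

v_p(x) = 2 (factor: 144 = 3^2 · 16); v_p(y) = 3 (factor: 216 = 3^3 · 8). Additivity: v_p(xy) = v_p(x) + v_p(y) = 2 + 3 = 5. (Direct check: xy = 31104 = 3^5 · (128).)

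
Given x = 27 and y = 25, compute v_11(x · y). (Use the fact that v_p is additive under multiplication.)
v_11(675) = 0

v_p(x) = 0 (factor: 27 = 11^0 · 27); v_p(y) = 0 (factor: 25 = 11^0 · 25). Additivity: v_p(xy) = v_p(x) + v_p(y) = 0 + 0 = 0. (Direct check: xy = 675 = 11^0 · (675).)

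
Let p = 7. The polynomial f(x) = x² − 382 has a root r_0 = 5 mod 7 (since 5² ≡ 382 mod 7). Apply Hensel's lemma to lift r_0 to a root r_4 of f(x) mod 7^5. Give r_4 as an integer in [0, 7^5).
r_4 = 9532 (mod 16807)

Hensel's recurrence: r_{i+1} = r_i − f(r_i)·(f′(r_i))^{-1} mod 7^{i+2}, with f′(x) = 2x. Iterate:
  r_0 = 5 (mod 7)
  r_1 = 26 (mod 49)
  r_2 = 271 (mod 343)
  r_3 = 2329 (mod 2401)
  r_4 = 9532 (mod 16807)
Final: r_4 = 9532, and one checks f(r_4) ≡ 0 mod 7^5.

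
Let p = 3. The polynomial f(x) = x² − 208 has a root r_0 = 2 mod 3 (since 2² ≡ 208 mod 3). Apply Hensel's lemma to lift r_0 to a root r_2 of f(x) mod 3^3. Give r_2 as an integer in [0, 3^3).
r_2 = 17 (mod 27)

Hensel's recurrence: r_{i+1} = r_i − f(r_i)·(f′(r_i))^{-1} mod 3^{i+2}, with f′(x) = 2x. Iterate:
  r_0 = 2 (mod 3)
  r_1 = 8 (mod 9)
  r_2 = 17 (mod 27)
Final: r_2 = 17, and one checks f(r_2) ≡ 0 mod 3^3.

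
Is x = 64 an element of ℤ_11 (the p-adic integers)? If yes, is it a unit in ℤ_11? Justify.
x ∈ ℤ_11^× (unit); v_11(x) = 0

ℤ_11 = {x ∈ ℚ_11 : v_11(x) ≥ 0} and ℤ_11^× = {x ∈ ℤ_11 : v_11(x) = 0}. Here v_11(64) = v_11(num) − v_11(den) = 0; compare against these criteria.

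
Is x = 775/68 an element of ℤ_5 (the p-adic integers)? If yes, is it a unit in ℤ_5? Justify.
x ∈ ℤ_5 but not a unit; v_5(x) = 2 > 0

ℤ_5 = {x ∈ ℚ_5 : v_5(x) ≥ 0} and ℤ_5^× = {x ∈ ℤ_5 : v_5(x) = 0}. Here v_5(775/68) = v_5(num) − v_5(den) = 2; compare against these criteria.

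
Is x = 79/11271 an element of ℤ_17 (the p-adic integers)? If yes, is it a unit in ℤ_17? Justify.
x ∉ ℤ_17 (v_17(x) = -2 < 0)

ℤ_17 = {x ∈ ℚ_17 : v_17(x) ≥ 0} and ℤ_17^× = {x ∈ ℤ_17 : v_17(x) = 0}. Here v_17(79/11271) = v_17(num) − v_17(den) = -2; compare against these criteria.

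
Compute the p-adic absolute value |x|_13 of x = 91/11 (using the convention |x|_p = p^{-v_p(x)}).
|91/11|_13 = 1/13

Step 1 — compute v_13(x) by factoring powers of 13 out of the numerator and denominator: v_13(91/11) = 1. Step 2 — apply |x|_p = p^{-v_p(x)} = 13^{-1} = 1/13.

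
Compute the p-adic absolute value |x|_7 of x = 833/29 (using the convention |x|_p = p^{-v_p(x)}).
|833/29|_7 = 1/49

Step 1 — compute v_7(x) by factoring powers of 7 out of the numerator and denominator: v_7(833/29) = 2. Step 2 — apply |x|_p = p^{-v_p(x)} = 7^{-2} = 1/49.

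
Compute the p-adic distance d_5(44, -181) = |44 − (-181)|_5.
d_5(44, -181) = 1/25

Step 1 — x − y = 44 − (-181) = 225. Step 2 — v_5(225) = 2 (factor: 225 = (5^2 · 9); the sign does not affect v_p). Step 3 — |x − y|_5 = 5^{-2} = 1/25.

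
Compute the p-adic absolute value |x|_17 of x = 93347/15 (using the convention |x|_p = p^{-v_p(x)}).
|93347/15|_17 = 1/4913

Step 1 — compute v_17(x) by factoring powers of 17 out of the numerator and denominator: v_17(93347/15) = 3. Step 2 — apply |x|_p = p^{-v_p(x)} = 17^{-3} = 1/4913.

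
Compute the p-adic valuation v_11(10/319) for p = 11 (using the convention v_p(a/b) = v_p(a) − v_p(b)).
v_11(10/319) = -1

Factor powers of 11 from the numerator and denominator of the reduced fraction: 10 = 11^0 · 10 and 319 = 11^1 · 29. Apply v_p(a/b) = v_p(a) − v_p(b): v_11(10/319) = 0 − 1 = -1.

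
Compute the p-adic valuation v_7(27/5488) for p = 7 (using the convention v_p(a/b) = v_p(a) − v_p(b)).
v_7(27/5488) = -3

Factor powers of 7 from the numerator and denominator of the reduced fraction: 27 = 7^0 · 27 and 5488 = 7^3 · 16. Apply v_p(a/b) = v_p(a) − v_p(b): v_7(27/5488) = 0 − 3 = -3.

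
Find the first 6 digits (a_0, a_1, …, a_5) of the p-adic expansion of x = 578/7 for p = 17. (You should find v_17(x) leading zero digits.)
(a_0, …, a_5) = (0, 0, 10, 14, 4, 7)

v_17(578/7) = 2, so a_0 = ... = a_1 = 0. Factor out: x = 17^2 · u with u = 2/7 a unit in ℤ_17. Expand u iteratively via a_{v+i} = u_i mod 17, u_{i+1} = (u_i − a_{v+i})/17:
  u_0 = 2/7;  a_2 = 10;  u_1 = (u_0 − 10)/17 = -4/7
  u_1 = -4/7;  a_3 = 14;  u_2 = (u_1 − 14)/17 = -6/7
  u_2 = -6/7;  a_4 = 4;  u_3 = (u_2 − 4)/17 = -2/7
  u_3 = -2/7;  a_5 = 7;  u_4 = (u_3 − 7)/17 = -3/7
Digits: (0, 0, 10, 14, 4, 7).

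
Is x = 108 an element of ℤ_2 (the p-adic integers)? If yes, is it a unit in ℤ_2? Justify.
x ∈ ℤ_2 but not a unit; v_2(x) = 2 > 0

ℤ_2 = {x ∈ ℚ_2 : v_2(x) ≥ 0} and ℤ_2^× = {x ∈ ℤ_2 : v_2(x) = 0}. Here v_2(108) = v_2(num) − v_2(den) = 2; compare against these criteria.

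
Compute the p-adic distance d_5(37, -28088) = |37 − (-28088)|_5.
d_5(37, -28088) = 1/3125

Step 1 — x − y = 37 − (-28088) = 28125. Step 2 — v_5(28125) = 5 (factor: 28125 = (5^5 · 9); the sign does not affect v_p). Step 3 — |x − y|_5 = 5^{-5} = 1/3125.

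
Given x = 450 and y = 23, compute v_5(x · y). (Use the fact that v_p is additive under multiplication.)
v_5(10350) = 2

v_p(x) = 2 (factor: 450 = 5^2 · 18); v_p(y) = 0 (factor: 23 = 5^0 · 23). Additivity: v_p(xy) = v_p(x) + v_p(y) = 2 + 0 = 2. (Direct check: xy = 10350 = 5^2 · (414).)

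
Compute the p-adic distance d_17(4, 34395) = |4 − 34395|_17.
d_17(4, 34395) = 1/4913

Step 1 — x − y = 4 − 34395 = -34391. Step 2 — v_17(-34391) = 3 (factor: -34391 = −(17^3 · 7); the sign does not affect v_p). Step 3 — |x − y|_17 = 17^{-3} = 1/4913.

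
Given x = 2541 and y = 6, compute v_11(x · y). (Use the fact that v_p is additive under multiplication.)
v_11(15246) = 2

v_p(x) = 2 (factor: 2541 = 11^2 · 21); v_p(y) = 0 (factor: 6 = 11^0 · 6). Additivity: v_p(xy) = v_p(x) + v_p(y) = 2 + 0 = 2. (Direct check: xy = 15246 = 11^2 · (126).)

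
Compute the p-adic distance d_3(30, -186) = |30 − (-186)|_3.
d_3(30, -186) = 1/27

Step 1 — x − y = 30 − (-186) = 216. Step 2 — v_3(216) = 3 (factor: 216 = (3^3 · 8); the sign does not affect v_p). Step 3 — |x − y|_3 = 3^{-3} = 1/27.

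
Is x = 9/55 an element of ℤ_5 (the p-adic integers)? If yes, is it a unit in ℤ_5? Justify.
x ∉ ℤ_5 (v_5(x) = -1 < 0)

ℤ_5 = {x ∈ ℚ_5 : v_5(x) ≥ 0} and ℤ_5^× = {x ∈ ℤ_5 : v_5(x) = 0}. Here v_5(9/55) = v_5(num) − v_5(den) = -1; compare against these criteria.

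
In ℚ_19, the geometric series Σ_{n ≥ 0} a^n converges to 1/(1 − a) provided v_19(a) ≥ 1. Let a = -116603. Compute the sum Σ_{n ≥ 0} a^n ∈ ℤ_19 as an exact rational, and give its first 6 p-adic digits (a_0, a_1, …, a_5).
Σ a^n = 1/(1 − a) = 1/116604;  first 6 digits = (1, 0, 0, 2, 18, 18)

v_19(a) = 3 ≥ 1, so the series converges in ℤ_19 to 1/(1 − a) = 1/(1 − (-116603)) = 1/116604. Expand this rational in ℤ_19: compute digits iteratively via d_i = x_i mod 19, x_{i+1} = (x_i − d_i)/19. The first 6 digits are (1, 0, 0, 2, 18, 18).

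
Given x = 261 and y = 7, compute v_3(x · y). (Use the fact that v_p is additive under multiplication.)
v_3(1827) = 2

v_p(x) = 2 (factor: 261 = 3^2 · 29); v_p(y) = 0 (factor: 7 = 3^0 · 7). Additivity: v_p(xy) = v_p(x) + v_p(y) = 2 + 0 = 2. (Direct check: xy = 1827 = 3^2 · (203).)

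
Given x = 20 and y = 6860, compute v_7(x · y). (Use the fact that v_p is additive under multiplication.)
v_7(137200) = 3

v_p(x) = 0 (factor: 20 = 7^0 · 20); v_p(y) = 3 (factor: 6860 = 7^3 · 20). Additivity: v_p(xy) = v_p(x) + v_p(y) = 0 + 3 = 3. (Direct check: xy = 137200 = 7^3 · (400).)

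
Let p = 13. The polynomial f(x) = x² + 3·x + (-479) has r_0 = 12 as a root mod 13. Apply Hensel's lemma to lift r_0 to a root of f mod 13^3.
r_2 = 2001 (mod 2197)

Hensel: r_{i+1} = r_i − f(r_i)·(f′(r_i))^{-1} mod 13^{i+2}, f′(x) = 2x + 3. Iterate:
  r_0 = 12 (mod 13)
  r_1 = 142 (mod 169)
  r_2 = 2001 (mod 2197)
Final: r = 2001 satisfies f(r) ≡ 0 mod 13^3.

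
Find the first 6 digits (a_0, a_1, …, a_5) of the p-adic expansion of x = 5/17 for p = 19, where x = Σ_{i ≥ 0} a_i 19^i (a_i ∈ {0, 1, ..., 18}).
(a_0, …, a_5) = (7, 3, 11, 5, 12, 15)

v_19(5/17) = 0 (numerator and denominator both coprime to 19), so x ∈ ℤ_19^×. Compute digits iteratively via a_i = x_i mod 19, x_{i+1} = (x_i − a_i)/19, with x_0 = x:
  x_0 = 5/17;  a_0 = 7;  x_1 = (x_0 − 7)/19 = -6/17
  x_1 = -6/17;  a_1 = 3;  x_2 = (x_1 − 3)/19 = -3/17
  x_2 = -3/17;  a_2 = 11;  x_3 = (x_2 − 11)/19 = -10/17
  x_3 = -10/17;  a_3 = 5;  x_4 = (x_3 − 5)/19 = -5/17
  x_4 = -5/17;  a_4 = 12;  x_5 = (x_4 − 12)/19 = -11/17
  x_5 = -11/17;  a_5 = 15;  x_6 = (x_5 − 15)/19 = -14/17
Digits: (7, 3, 11, 5, 12, 15).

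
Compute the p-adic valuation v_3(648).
v_3(648) = 4

v_3(n) is the largest exponent k such that 3^k divides n. Factor out: 648 = 3^4 · 8. (Sign doesn't affect v_p.) So v_3(648) = 4.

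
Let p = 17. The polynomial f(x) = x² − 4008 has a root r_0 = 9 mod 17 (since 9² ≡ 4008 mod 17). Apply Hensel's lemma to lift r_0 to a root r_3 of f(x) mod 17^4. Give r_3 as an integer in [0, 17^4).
r_3 = 40928 (mod 83521)

Hensel's recurrence: r_{i+1} = r_i − f(r_i)·(f′(r_i))^{-1} mod 17^{i+2}, with f′(x) = 2x. Iterate:
  r_0 = 9 (mod 17)
  r_1 = 179 (mod 289)
  r_2 = 1624 (mod 4913)
  r_3 = 40928 (mod 83521)
Final: r_3 = 40928, and one checks f(r_3) ≡ 0 mod 17^4.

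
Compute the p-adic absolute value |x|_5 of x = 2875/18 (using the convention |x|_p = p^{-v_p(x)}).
|2875/18|_5 = 1/125

Step 1 — compute v_5(x) by factoring powers of 5 out of the numerator and denominator: v_5(2875/18) = 3. Step 2 — apply |x|_p = p^{-v_p(x)} = 5^{-3} = 1/125.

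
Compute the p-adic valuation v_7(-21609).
v_7(-21609) = 4

v_7(n) is the largest exponent k such that 7^k divides n. Factor out: -21609 = -7^4 · 9. (Sign doesn't affect v_p.) So v_7(-21609) = 4.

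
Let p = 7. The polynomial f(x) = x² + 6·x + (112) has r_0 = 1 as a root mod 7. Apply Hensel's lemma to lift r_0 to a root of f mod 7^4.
r_3 = 274 (mod 2401)

Hensel: r_{i+1} = r_i − f(r_i)·(f′(r_i))^{-1} mod 7^{i+2}, f′(x) = 2x + 6. Iterate:
  r_0 = 1 (mod 7)
  r_1 = 29 (mod 49)
  r_2 = 274 (mod 343)
  r_3 = 274 (mod 2401)
Final: r = 274 satisfies f(r) ≡ 0 mod 7^4.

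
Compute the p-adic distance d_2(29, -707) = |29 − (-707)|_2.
d_2(29, -707) = 1/32

Step 1 — x − y = 29 − (-707) = 736. Step 2 — v_2(736) = 5 (factor: 736 = (2^5 · 23); the sign does not affect v_p). Step 3 — |x − y|_2 = 2^{-5} = 1/32.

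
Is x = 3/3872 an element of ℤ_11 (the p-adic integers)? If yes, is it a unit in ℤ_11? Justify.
x ∉ ℤ_11 (v_11(x) = -2 < 0)

ℤ_11 = {x ∈ ℚ_11 : v_11(x) ≥ 0} and ℤ_11^× = {x ∈ ℤ_11 : v_11(x) = 0}. Here v_11(3/3872) = v_11(num) − v_11(den) = -2; compare against these criteria.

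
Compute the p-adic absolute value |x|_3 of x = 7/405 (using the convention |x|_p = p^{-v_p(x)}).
|7/405|_3 = 81

Step 1 — compute v_3(x) by factoring powers of 3 out of the numerator and denominator: v_3(7/405) = -4. Step 2 — apply |x|_p = p^{-v_p(x)} = 3^{4} = 81.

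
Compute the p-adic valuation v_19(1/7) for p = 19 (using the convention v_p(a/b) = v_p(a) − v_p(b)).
v_19(1/7) = 0

Factor powers of 19 from the numerator and denominator of the reduced fraction: 1 = 19^0 · 1 and 7 = 19^0 · 7. Apply v_p(a/b) = v_p(a) − v_p(b): v_19(1/7) = 0 − 0 = 0.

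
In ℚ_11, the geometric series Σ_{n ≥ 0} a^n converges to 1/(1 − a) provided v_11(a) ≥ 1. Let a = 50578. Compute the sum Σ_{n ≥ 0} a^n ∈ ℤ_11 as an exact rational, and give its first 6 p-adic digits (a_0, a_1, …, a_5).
Σ a^n = 1/(1 − a) = -1/50577;  first 6 digits = (1, 0, 0, 5, 3, 0)

v_11(a) = 3 ≥ 1, so the series converges in ℤ_11 to 1/(1 − a) = 1/(1 − 50578) = -1/50577. Expand this rational in ℤ_11: compute digits iteratively via d_i = x_i mod 11, x_{i+1} = (x_i − d_i)/11. The first 6 digits are (1, 0, 0, 5, 3, 0).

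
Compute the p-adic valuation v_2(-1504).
v_2(-1504) = 5

v_2(n) is the largest exponent k such that 2^k divides n. Factor out: -1504 = -2^5 · 47. (Sign doesn't affect v_p.) So v_2(-1504) = 5.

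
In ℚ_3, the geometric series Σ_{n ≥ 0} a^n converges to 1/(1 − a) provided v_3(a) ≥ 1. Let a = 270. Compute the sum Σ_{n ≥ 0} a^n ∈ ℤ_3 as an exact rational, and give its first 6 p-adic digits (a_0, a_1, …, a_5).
Σ a^n = 1/(1 − a) = -1/269;  first 6 digits = (1, 0, 0, 1, 0, 1)

v_3(a) = 3 ≥ 1, so the series converges in ℤ_3 to 1/(1 − a) = 1/(1 − 270) = -1/269. Expand this rational in ℤ_3: compute digits iteratively via d_i = x_i mod 3, x_{i+1} = (x_i − d_i)/3. The first 6 digits are (1, 0, 0, 1, 0, 1).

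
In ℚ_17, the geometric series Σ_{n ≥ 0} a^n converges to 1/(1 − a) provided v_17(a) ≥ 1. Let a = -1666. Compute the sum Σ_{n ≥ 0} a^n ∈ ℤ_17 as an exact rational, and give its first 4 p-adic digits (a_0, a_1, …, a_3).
Σ a^n = 1/(1 − a) = 1/1667;  first 4 digits = (1, 4, 10, 16)

v_17(a) = 1 ≥ 1, so the series converges in ℤ_17 to 1/(1 − a) = 1/(1 − (-1666)) = 1/1667. Expand this rational in ℤ_17: compute digits iteratively via d_i = x_i mod 17, x_{i+1} = (x_i − d_i)/17. The first 4 digits are (1, 4, 10, 16).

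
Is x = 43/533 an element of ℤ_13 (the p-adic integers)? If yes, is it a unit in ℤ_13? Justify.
x ∉ ℤ_13 (v_13(x) = -1 < 0)

ℤ_13 = {x ∈ ℚ_13 : v_13(x) ≥ 0} and ℤ_13^× = {x ∈ ℤ_13 : v_13(x) = 0}. Here v_13(43/533) = v_13(num) − v_13(den) = -1; compare against these criteria.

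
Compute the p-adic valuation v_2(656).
v_2(656) = 4

v_2(n) is the largest exponent k such that 2^k divides n. Factor out: 656 = 2^4 · 41. (Sign doesn't affect v_p.) So v_2(656) = 4.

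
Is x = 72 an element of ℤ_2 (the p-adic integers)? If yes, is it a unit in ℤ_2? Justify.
x ∈ ℤ_2 but not a unit; v_2(x) = 3 > 0

ℤ_2 = {x ∈ ℚ_2 : v_2(x) ≥ 0} and ℤ_2^× = {x ∈ ℤ_2 : v_2(x) = 0}. Here v_2(72) = v_2(num) − v_2(den) = 3; compare against these criteria.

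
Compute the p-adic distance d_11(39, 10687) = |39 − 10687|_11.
d_11(39, 10687) = 1/1331

Step 1 — x − y = 39 − 10687 = -10648. Step 2 — v_11(-10648) = 3 (factor: -10648 = −(11^3 · 8); the sign does not affect v_p). Step 3 — |x − y|_11 = 11^{-3} = 1/1331.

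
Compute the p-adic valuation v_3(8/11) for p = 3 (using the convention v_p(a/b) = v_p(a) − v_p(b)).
v_3(8/11) = 0

Factor powers of 3 from the numerator and denominator of the reduced fraction: 8 = 3^0 · 8 and 11 = 3^0 · 11. Apply v_p(a/b) = v_p(a) − v_p(b): v_3(8/11) = 0 − 0 = 0.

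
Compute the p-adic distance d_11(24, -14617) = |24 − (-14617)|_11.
d_11(24, -14617) = 1/14641

Step 1 — x − y = 24 − (-14617) = 14641. Step 2 — v_11(14641) = 4 (factor: 14641 = (11^4 · 1); the sign does not affect v_p). Step 3 — |x − y|_11 = 11^{-4} = 1/14641.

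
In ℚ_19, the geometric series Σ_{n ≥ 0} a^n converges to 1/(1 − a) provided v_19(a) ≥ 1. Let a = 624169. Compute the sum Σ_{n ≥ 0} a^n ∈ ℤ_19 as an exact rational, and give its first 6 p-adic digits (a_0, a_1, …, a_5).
Σ a^n = 1/(1 − a) = -1/624168;  first 6 digits = (1, 0, 0, 15, 4, 0)

v_19(a) = 3 ≥ 1, so the series converges in ℤ_19 to 1/(1 − a) = 1/(1 − 624169) = -1/624168. Expand this rational in ℤ_19: compute digits iteratively via d_i = x_i mod 19, x_{i+1} = (x_i − d_i)/19. The first 6 digits are (1, 0, 0, 15, 4, 0).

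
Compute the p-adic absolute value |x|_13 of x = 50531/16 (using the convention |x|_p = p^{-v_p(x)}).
|50531/16|_13 = 1/2197

Step 1 — compute v_13(x) by factoring powers of 13 out of the numerator and denominator: v_13(50531/16) = 3. Step 2 — apply |x|_p = p^{-v_p(x)} = 13^{-3} = 1/2197.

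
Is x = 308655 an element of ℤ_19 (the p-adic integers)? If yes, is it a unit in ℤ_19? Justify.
x ∈ ℤ_19 but not a unit; v_19(x) = 3 > 0

ℤ_19 = {x ∈ ℚ_19 : v_19(x) ≥ 0} and ℤ_19^× = {x ∈ ℤ_19 : v_19(x) = 0}. Here v_19(308655) = v_19(num) − v_19(den) = 3; compare against these criteria.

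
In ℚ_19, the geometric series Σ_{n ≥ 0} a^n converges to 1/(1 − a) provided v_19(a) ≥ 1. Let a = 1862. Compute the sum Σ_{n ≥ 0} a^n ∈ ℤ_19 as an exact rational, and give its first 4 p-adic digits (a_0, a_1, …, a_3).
Σ a^n = 1/(1 − a) = -1/1861;  first 4 digits = (1, 3, 14, 0)

v_19(a) = 1 ≥ 1, so the series converges in ℤ_19 to 1/(1 − a) = 1/(1 − 1862) = -1/1861. Expand this rational in ℤ_19: compute digits iteratively via d_i = x_i mod 19, x_{i+1} = (x_i − d_i)/19. The first 4 digits are (1, 3, 14, 0).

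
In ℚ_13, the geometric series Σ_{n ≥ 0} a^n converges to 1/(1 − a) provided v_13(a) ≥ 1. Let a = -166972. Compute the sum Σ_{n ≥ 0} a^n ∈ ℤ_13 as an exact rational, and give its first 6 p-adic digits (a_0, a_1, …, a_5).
Σ a^n = 1/(1 − a) = 1/166973;  first 6 digits = (1, 0, 0, 2, 7, 12)

v_13(a) = 3 ≥ 1, so the series converges in ℤ_13 to 1/(1 − a) = 1/(1 − (-166972)) = 1/166973. Expand this rational in ℤ_13: compute digits iteratively via d_i = x_i mod 13, x_{i+1} = (x_i − d_i)/13. The first 6 digits are (1, 0, 0, 2, 7, 12).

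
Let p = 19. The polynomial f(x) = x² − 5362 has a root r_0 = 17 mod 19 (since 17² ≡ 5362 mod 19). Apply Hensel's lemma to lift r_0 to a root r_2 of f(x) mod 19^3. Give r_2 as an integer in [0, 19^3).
r_2 = 3532 (mod 6859)

Hensel's recurrence: r_{i+1} = r_i − f(r_i)·(f′(r_i))^{-1} mod 19^{i+2}, with f′(x) = 2x. Iterate:
  r_0 = 17 (mod 19)
  r_1 = 283 (mod 361)
  r_2 = 3532 (mod 6859)
Final: r_2 = 3532, and one checks f(r_2) ≡ 0 mod 19^3.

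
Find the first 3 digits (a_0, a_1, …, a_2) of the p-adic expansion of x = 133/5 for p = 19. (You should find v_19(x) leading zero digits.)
(a_0, …, a_2) = (0, 9, 11)

v_19(133/5) = 1, so a_0 = ... = a_0 = 0. Factor out: x = 19^1 · u with u = 7/5 a unit in ℤ_19. Expand u iteratively via a_{v+i} = u_i mod 19, u_{i+1} = (u_i − a_{v+i})/19:
  u_0 = 7/5;  a_1 = 9;  u_1 = (u_0 − 9)/19 = -2/5
  u_1 = -2/5;  a_2 = 11;  u_2 = (u_1 − 11)/19 = -3/5
Digits: (0, 9, 11).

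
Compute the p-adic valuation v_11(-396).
v_11(-396) = 1

v_11(n) is the largest exponent k such that 11^k divides n. Factor out: -396 = -11^1 · 36. (Sign doesn't affect v_p.) So v_11(-396) = 1.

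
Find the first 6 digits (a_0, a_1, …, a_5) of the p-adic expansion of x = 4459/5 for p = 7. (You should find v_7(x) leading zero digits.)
(a_0, …, a_5) = (0, 0, 0, 4, 4, 5)

v_7(4459/5) = 3, so a_0 = ... = a_2 = 0. Factor out: x = 7^3 · u with u = 13/5 a unit in ℤ_7. Expand u iteratively via a_{v+i} = u_i mod 7, u_{i+1} = (u_i − a_{v+i})/7:
  u_0 = 13/5;  a_3 = 4;  u_1 = (u_0 − 4)/7 = -1/5
  u_1 = -1/5;  a_4 = 4;  u_2 = (u_1 − 4)/7 = -3/5
  u_2 = -3/5;  a_5 = 5;  u_3 = (u_2 − 5)/7 = -4/5
Digits: (0, 0, 0, 4, 4, 5).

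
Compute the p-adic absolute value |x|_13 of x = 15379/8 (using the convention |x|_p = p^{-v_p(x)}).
|15379/8|_13 = 1/2197

Step 1 — compute v_13(x) by factoring powers of 13 out of the numerator and denominator: v_13(15379/8) = 3. Step 2 — apply |x|_p = p^{-v_p(x)} = 13^{-3} = 1/2197.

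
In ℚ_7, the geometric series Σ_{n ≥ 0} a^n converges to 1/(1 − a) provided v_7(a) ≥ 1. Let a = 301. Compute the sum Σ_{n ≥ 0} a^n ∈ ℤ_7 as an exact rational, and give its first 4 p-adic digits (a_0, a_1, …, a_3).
Σ a^n = 1/(1 − a) = -1/300;  first 4 digits = (1, 1, 0, 0)

v_7(a) = 1 ≥ 1, so the series converges in ℤ_7 to 1/(1 − a) = 1/(1 − 301) = -1/300. Expand this rational in ℤ_7: compute digits iteratively via d_i = x_i mod 7, x_{i+1} = (x_i − d_i)/7. The first 4 digits are (1, 1, 0, 0).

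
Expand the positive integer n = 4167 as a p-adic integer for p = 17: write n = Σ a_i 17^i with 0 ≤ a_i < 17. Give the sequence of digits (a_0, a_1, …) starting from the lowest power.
(a_0, a_1, …) = (2, 7, 14)

Repeated division by 17 gives the digits low-to-high: 4167 = 2 + 7·17^1 + 14·17^2. Digit sequence: (2, 7, 14).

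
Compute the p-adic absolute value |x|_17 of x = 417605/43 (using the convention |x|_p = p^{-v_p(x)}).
|417605/43|_17 = 1/83521

Step 1 — compute v_17(x) by factoring powers of 17 out of the numerator and denominator: v_17(417605/43) = 4. Step 2 — apply |x|_p = p^{-v_p(x)} = 17^{-4} = 1/83521.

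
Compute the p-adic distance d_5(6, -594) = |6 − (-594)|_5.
d_5(6, -594) = 1/25

Step 1 — x − y = 6 − (-594) = 600. Step 2 — v_5(600) = 2 (factor: 600 = (5^2 · 24); the sign does not affect v_p). Step 3 — |x − y|_5 = 5^{-2} = 1/25.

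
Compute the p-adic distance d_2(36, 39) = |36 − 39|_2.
d_2(36, 39) = 1

Step 1 — x − y = 36 − 39 = -3. Step 2 — v_2(-3) = 0 (factor: -3 = −(2^0 · 3); the sign does not affect v_p). Step 3 — |x − y|_2 = 2^{0} = 1.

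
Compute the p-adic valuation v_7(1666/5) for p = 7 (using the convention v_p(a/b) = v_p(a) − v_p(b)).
v_7(1666/5) = 2

Factor powers of 7 from the numerator and denominator of the reduced fraction: 1666 = 7^2 · 34 and 5 = 7^0 · 5. Apply v_p(a/b) = v_p(a) − v_p(b): v_7(1666/5) = 2 − 0 = 2.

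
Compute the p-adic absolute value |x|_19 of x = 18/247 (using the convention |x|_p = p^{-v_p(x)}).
|18/247|_19 = 19

Step 1 — compute v_19(x) by factoring powers of 19 out of the numerator and denominator: v_19(18/247) = -1. Step 2 — apply |x|_p = p^{-v_p(x)} = 19^{1} = 19.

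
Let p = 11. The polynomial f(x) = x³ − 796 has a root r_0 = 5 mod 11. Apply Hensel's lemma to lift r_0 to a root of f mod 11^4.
r_3 = 12556 (mod 14641)

Hensel: r_{i+1} = r_i − f(r_i)/f′(r_i) mod 11^{i+2}, where f′(x) = 3x². Iterate:
  r_0 = 5 (mod 11)
  r_1 = 93 (mod 121)
  r_2 = 577 (mod 1331)
  r_3 = 12556 (mod 14641)
Final: r = 12556 with f(r) ≡ 0 mod 11^4.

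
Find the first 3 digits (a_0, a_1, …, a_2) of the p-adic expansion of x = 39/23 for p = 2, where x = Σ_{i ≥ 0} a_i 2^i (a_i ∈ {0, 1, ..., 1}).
(a_0, …, a_2) = (1, 0, 0)

v_2(39/23) = 0 (numerator and denominator both coprime to 2), so x ∈ ℤ_2^×. Compute digits iteratively via a_i = x_i mod 2, x_{i+1} = (x_i − a_i)/2, with x_0 = x:
  x_0 = 39/23;  a_0 = 1;  x_1 = (x_0 − 1)/2 = 8/23
  x_1 = 8/23;  a_1 = 0;  x_2 = (x_1 − 0)/2 = 4/23
  x_2 = 4/23;  a_2 = 0;  x_3 = (x_2 − 0)/2 = 2/23
Digits: (1, 0, 0).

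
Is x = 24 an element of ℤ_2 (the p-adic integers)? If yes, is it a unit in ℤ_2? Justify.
x ∈ ℤ_2 but not a unit; v_2(x) = 3 > 0

ℤ_2 = {x ∈ ℚ_2 : v_2(x) ≥ 0} and ℤ_2^× = {x ∈ ℤ_2 : v_2(x) = 0}. Here v_2(24) = v_2(num) − v_2(den) = 3; compare against these criteria.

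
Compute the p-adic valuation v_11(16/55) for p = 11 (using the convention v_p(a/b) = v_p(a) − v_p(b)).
v_11(16/55) = -1

Factor powers of 11 from the numerator and denominator of the reduced fraction: 16 = 11^0 · 16 and 55 = 11^1 · 5. Apply v_p(a/b) = v_p(a) − v_p(b): v_11(16/55) = 0 − 1 = -1.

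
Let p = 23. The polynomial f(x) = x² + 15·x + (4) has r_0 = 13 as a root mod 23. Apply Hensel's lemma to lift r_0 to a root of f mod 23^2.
r_1 = 404 (mod 529)

Hensel: r_{i+1} = r_i − f(r_i)·(f′(r_i))^{-1} mod 23^{i+2}, f′(x) = 2x + 15. Iterate:
  r_0 = 13 (mod 23)
  r_1 = 404 (mod 529)
Final: r = 404 satisfies f(r) ≡ 0 mod 23^2.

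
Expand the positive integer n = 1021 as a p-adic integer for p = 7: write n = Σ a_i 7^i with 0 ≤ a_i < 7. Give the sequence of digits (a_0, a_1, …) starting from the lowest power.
(a_0, a_1, …) = (6, 5, 6, 2)

Repeated division by 7 gives the digits low-to-high: 1021 = 6 + 5·7^1 + 6·7^2 + 2·7^3. Digit sequence: (6, 5, 6, 2).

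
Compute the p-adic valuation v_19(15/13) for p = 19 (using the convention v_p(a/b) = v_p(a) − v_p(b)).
v_19(15/13) = 0

Factor powers of 19 from the numerator and denominator of the reduced fraction: 15 = 19^0 · 15 and 13 = 19^0 · 13. Apply v_p(a/b) = v_p(a) − v_p(b): v_19(15/13) = 0 − 0 = 0.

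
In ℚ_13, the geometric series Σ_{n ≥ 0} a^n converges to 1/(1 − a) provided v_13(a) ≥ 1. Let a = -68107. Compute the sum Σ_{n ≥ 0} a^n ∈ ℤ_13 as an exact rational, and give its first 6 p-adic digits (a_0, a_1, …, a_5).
Σ a^n = 1/(1 − a) = 1/68108;  first 6 digits = (1, 0, 0, 8, 10, 12)

v_13(a) = 3 ≥ 1, so the series converges in ℤ_13 to 1/(1 − a) = 1/(1 − (-68107)) = 1/68108. Expand this rational in ℤ_13: compute digits iteratively via d_i = x_i mod 13, x_{i+1} = (x_i − d_i)/13. The first 6 digits are (1, 0, 0, 8, 10, 12).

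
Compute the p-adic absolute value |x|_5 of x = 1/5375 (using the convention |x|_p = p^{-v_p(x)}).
|1/5375|_5 = 125

Step 1 — compute v_5(x) by factoring powers of 5 out of the numerator and denominator: v_5(1/5375) = -3. Step 2 — apply |x|_p = p^{-v_p(x)} = 5^{3} = 125.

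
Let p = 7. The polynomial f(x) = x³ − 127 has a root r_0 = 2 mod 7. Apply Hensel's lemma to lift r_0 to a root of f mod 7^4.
r_3 = 114 (mod 2401)

Hensel: r_{i+1} = r_i − f(r_i)/f′(r_i) mod 7^{i+2}, where f′(x) = 3x². Iterate:
  r_0 = 2 (mod 7)
  r_1 = 16 (mod 49)
  r_2 = 114 (mod 343)
  r_3 = 114 (mod 2401)
Final: r = 114 with f(r) ≡ 0 mod 7^4.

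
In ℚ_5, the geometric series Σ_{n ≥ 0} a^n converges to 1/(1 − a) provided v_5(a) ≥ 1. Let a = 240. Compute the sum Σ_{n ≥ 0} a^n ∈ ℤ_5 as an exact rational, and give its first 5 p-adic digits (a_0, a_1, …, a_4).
Σ a^n = 1/(1 − a) = -1/239;  first 5 digits = (1, 3, 3, 4, 1)

v_5(a) = 1 ≥ 1, so the series converges in ℤ_5 to 1/(1 − a) = 1/(1 − 240) = -1/239. Expand this rational in ℤ_5: compute digits iteratively via d_i = x_i mod 5, x_{i+1} = (x_i − d_i)/5. The first 5 digits are (1, 3, 3, 4, 1).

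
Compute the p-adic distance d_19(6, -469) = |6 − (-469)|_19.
d_19(6, -469) = 1/19

Step 1 — x − y = 6 − (-469) = 475. Step 2 — v_19(475) = 1 (factor: 475 = (19^1 · 25); the sign does not affect v_p). Step 3 — |x − y|_19 = 19^{-1} = 1/19.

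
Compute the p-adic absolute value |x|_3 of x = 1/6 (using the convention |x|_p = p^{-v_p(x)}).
|1/6|_3 = 3

Step 1 — compute v_3(x) by factoring powers of 3 out of the numerator and denominator: v_3(1/6) = -1. Step 2 — apply |x|_p = p^{-v_p(x)} = 3^{1} = 3.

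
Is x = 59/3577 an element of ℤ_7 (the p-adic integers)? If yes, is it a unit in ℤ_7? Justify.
x ∉ ℤ_7 (v_7(x) = -2 < 0)

ℤ_7 = {x ∈ ℚ_7 : v_7(x) ≥ 0} and ℤ_7^× = {x ∈ ℤ_7 : v_7(x) = 0}. Here v_7(59/3577) = v_7(num) − v_7(den) = -2; compare against these criteria.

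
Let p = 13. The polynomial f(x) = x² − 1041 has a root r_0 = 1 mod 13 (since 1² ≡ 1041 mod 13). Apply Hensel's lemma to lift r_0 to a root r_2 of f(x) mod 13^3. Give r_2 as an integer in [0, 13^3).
r_2 = 1535 (mod 2197)

Hensel's recurrence: r_{i+1} = r_i − f(r_i)·(f′(r_i))^{-1} mod 13^{i+2}, with f′(x) = 2x. Iterate:
  r_0 = 1 (mod 13)
  r_1 = 14 (mod 169)
  r_2 = 1535 (mod 2197)
Final: r_2 = 1535, and one checks f(r_2) ≡ 0 mod 13^3.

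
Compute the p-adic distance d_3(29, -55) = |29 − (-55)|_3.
d_3(29, -55) = 1/3

Step 1 — x − y = 29 − (-55) = 84. Step 2 — v_3(84) = 1 (factor: 84 = (3^1 · 28); the sign does not affect v_p). Step 3 — |x − y|_3 = 3^{-1} = 1/3.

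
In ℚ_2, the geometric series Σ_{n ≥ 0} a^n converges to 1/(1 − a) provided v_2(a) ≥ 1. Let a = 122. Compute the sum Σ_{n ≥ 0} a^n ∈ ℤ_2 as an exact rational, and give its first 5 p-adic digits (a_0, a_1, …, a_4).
Σ a^n = 1/(1 − a) = -1/121;  first 5 digits = (1, 1, 1, 0, 1)

v_2(a) = 1 ≥ 1, so the series converges in ℤ_2 to 1/(1 − a) = 1/(1 − 122) = -1/121. Expand this rational in ℤ_2: compute digits iteratively via d_i = x_i mod 2, x_{i+1} = (x_i − d_i)/2. The first 5 digits are (1, 1, 1, 0, 1).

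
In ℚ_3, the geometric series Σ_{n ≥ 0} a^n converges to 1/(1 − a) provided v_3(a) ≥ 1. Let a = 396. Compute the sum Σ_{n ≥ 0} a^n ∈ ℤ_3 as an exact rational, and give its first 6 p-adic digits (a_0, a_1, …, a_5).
Σ a^n = 1/(1 − a) = -1/395;  first 6 digits = (1, 0, 2, 2, 2, 1)

v_3(a) = 2 ≥ 1, so the series converges in ℤ_3 to 1/(1 − a) = 1/(1 − 396) = -1/395. Expand this rational in ℤ_3: compute digits iteratively via d_i = x_i mod 3, x_{i+1} = (x_i − d_i)/3. The first 6 digits are (1, 0, 2, 2, 2, 1).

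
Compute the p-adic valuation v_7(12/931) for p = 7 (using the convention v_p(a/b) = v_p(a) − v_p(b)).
v_7(12/931) = -2

Factor powers of 7 from the numerator and denominator of the reduced fraction: 12 = 7^0 · 12 and 931 = 7^2 · 19. Apply v_p(a/b) = v_p(a) − v_p(b): v_7(12/931) = 0 − 2 = -2.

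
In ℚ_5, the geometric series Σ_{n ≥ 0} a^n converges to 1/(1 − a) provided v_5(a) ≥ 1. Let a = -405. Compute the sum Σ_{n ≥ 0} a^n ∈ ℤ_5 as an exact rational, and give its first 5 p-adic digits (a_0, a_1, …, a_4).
Σ a^n = 1/(1 − a) = 1/406;  first 5 digits = (1, 4, 4, 2, 4)

v_5(a) = 1 ≥ 1, so the series converges in ℤ_5 to 1/(1 − a) = 1/(1 − (-405)) = 1/406. Expand this rational in ℤ_5: compute digits iteratively via d_i = x_i mod 5, x_{i+1} = (x_i − d_i)/5. The first 5 digits are (1, 4, 4, 2, 4).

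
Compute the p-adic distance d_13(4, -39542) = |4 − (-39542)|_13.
d_13(4, -39542) = 1/2197

Step 1 — x − y = 4 − (-39542) = 39546. Step 2 — v_13(39546) = 3 (factor: 39546 = (13^3 · 18); the sign does not affect v_p). Step 3 — |x − y|_13 = 13^{-3} = 1/2197.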